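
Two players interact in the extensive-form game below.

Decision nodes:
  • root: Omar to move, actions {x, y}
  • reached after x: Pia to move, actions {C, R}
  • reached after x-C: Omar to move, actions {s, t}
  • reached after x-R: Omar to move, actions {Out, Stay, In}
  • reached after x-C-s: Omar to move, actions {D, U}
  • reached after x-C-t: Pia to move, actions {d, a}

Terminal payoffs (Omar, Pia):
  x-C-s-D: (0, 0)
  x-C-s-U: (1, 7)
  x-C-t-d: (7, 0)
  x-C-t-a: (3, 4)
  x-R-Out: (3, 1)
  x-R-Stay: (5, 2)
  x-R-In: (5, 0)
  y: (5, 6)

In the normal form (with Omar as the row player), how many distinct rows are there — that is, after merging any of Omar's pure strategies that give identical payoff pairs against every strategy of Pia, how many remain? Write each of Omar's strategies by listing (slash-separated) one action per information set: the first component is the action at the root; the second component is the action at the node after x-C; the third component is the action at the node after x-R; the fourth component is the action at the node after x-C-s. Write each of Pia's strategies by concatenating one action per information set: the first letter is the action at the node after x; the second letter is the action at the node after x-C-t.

Omar has 24 pure strategies: x/s/Out/D, x/s/Out/U, x/s/Stay/D, x/s/Stay/U, x/s/In/D, x/s/In/U, x/t/Out/D, x/t/Out/U, x/t/Stay/D, x/t/Stay/U, x/t/In/D, x/t/In/U, y/s/Out/D, y/s/Out/U, y/s/Stay/D, y/s/Stay/U, y/s/In/D, y/s/In/U, y/t/Out/D, y/t/Out/U, y/t/Stay/D, y/t/Stay/U, y/t/In/D, y/t/In/U. Columns: Cd, Ca, Rd, Ra.
{x/s/Out/D} → row (0,0) (0,0) (3,1) (3,1)
{x/s/Out/U} → row (1,7) (1,7) (3,1) (3,1)
{x/s/Stay/D} → row (0,0) (0,0) (5,2) (5,2)
{x/s/Stay/U} → row (1,7) (1,7) (5,2) (5,2)
{x/s/In/D} → row (0,0) (0,0) (5,0) (5,0)
{x/s/In/U} → row (1,7) (1,7) (5,0) (5,0)
{x/t/Out/D, x/t/Out/U} → row (7,0) (3,4) (3,1) (3,1)
{x/t/Stay/D, x/t/Stay/U} → row (7,0) (3,4) (5,2) (5,2)
{x/t/In/D, x/t/In/U} → row (7,0) (3,4) (5,0) (5,0)
{y/s/Out/D, y/s/Out/U, y/s/Stay/D, y/s/Stay/U, y/s/In/D, y/s/In/U, y/t/Out/D, y/t/Out/U, y/t/Stay/D, y/t/Stay/U, y/t/In/D, y/t/In/U} → row (5,6) (5,6) (5,6) (5,6)
That's 10 distinct rows out of 24 strategies.

10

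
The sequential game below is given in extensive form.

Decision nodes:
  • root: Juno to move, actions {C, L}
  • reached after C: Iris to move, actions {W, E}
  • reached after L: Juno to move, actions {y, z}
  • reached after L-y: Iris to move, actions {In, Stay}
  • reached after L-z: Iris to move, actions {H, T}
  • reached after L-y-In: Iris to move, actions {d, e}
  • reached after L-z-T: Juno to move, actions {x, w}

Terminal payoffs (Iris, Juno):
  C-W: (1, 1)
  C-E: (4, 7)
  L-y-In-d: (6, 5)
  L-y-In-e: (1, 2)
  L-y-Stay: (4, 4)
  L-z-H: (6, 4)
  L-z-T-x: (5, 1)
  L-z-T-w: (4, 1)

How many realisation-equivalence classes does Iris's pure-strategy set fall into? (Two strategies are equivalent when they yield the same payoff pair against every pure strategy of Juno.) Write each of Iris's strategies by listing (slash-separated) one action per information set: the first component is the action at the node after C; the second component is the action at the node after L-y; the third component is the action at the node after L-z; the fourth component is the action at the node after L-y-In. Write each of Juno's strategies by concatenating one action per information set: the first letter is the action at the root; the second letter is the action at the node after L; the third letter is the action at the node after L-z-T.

12

Iris has 16 pure strategies: W/In/H/d, W/In/H/e, W/In/T/d, W/In/T/e, W/Stay/H/d, W/Stay/H/e, W/Stay/T/d, W/Stay/T/e, E/In/H/d, E/In/H/e, E/In/T/d, E/In/T/e, E/Stay/H/d, E/Stay/H/e, E/Stay/T/d, E/Stay/T/e. Columns: Cyx, Cyw, Czx, Czw, Lyx, Lyw, Lzx, Lzw.
{W/In/H/d} → row (1,1) (1,1) (1,1) (1,1) (6,5) (6,5) (6,4) (6,4)
{W/In/H/e} → row (1,1) (1,1) (1,1) (1,1) (1,2) (1,2) (6,4) (6,4)
{W/In/T/d} → row (1,1) (1,1) (1,1) (1,1) (6,5) (6,5) (5,1) (4,1)
{W/In/T/e} → row (1,1) (1,1) (1,1) (1,1) (1,2) (1,2) (5,1) (4,1)
{W/Stay/H/d, W/Stay/H/e} → row (1,1) (1,1) (1,1) (1,1) (4,4) (4,4) (6,4) (6,4)
{W/Stay/T/d, W/Stay/T/e} → row (1,1) (1,1) (1,1) (1,1) (4,4) (4,4) (5,1) (4,1)
{E/In/H/d} → row (4,7) (4,7) (4,7) (4,7) (6,5) (6,5) (6,4) (6,4)
{E/In/H/e} → row (4,7) (4,7) (4,7) (4,7) (1,2) (1,2) (6,4) (6,4)
{E/In/T/d} → row (4,7) (4,7) (4,7) (4,7) (6,5) (6,5) (5,1) (4,1)
{E/In/T/e} → row (4,7) (4,7) (4,7) (4,7) (1,2) (1,2) (5,1) (4,1)
{E/Stay/H/d, E/Stay/H/e} → row (4,7) (4,7) (4,7) (4,7) (4,4) (4,4) (6,4) (6,4)
{E/Stay/T/d, E/Stay/T/e} → row (4,7) (4,7) (4,7) (4,7) (4,4) (4,4) (5,1) (4,1)
That's 12 distinct rows out of 16 strategies.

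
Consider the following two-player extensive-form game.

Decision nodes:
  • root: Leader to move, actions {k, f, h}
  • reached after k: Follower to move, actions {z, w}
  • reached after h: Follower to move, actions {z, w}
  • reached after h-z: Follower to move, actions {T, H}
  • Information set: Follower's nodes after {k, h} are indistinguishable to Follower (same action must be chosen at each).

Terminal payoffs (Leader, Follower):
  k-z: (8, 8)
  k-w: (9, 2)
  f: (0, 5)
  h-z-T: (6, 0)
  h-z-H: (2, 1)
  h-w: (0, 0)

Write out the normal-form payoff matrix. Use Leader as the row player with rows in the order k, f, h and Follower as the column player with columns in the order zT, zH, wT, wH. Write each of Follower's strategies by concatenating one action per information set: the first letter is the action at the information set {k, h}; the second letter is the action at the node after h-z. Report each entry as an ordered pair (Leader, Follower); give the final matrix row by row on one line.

           zT       zH       wT       wH
   k    (8,8)    (8,8)    (9,2)    (9,2)
   f    (0,5)    (0,5)    (0,5)    (0,5)
   h    (6,0)    (2,1)    (0,0)    (0,0)

k: (8,8) (8,8) (9,2) (9,2) | f: (0,5) (0,5) (0,5) (0,5) | h: (6,0) (2,1) (0,0) (0,0)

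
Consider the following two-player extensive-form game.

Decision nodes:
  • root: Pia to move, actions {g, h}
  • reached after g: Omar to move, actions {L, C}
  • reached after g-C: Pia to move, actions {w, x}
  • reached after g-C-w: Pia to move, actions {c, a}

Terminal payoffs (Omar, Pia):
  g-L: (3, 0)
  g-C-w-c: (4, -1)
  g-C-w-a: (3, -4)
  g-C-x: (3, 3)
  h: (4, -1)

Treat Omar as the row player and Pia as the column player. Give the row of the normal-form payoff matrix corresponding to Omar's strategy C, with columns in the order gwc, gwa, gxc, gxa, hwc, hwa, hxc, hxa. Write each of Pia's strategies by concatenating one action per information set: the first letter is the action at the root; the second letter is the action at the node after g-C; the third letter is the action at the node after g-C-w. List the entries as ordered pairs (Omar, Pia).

vs gwc: Pia plays g → Omar plays C at [g] → Pia plays w at [g-C] → Pia plays c at [g-C-w] → (4, -1)
vs gwa: Pia plays g → Omar plays C at [g] → Pia plays w at [g-C] → Pia plays a at [g-C-w] → (3, -4)
vs gxc: Pia plays g → Omar plays C at [g] → Pia plays x at [g-C] → (3, 3)
vs gxa: Pia plays g → Omar plays C at [g] → Pia plays x at [g-C] → (3, 3)
vs hwc: Pia plays h → (4, -1)
vs hwa: Pia plays h → (4, -1)
vs hxc: Pia plays h → (4, -1)
vs hxa: Pia plays h → (4, -1)

(4,-1) (3,-4) (3,3) (3,3) (4,-1) (4,-1) (4,-1) (4,-1)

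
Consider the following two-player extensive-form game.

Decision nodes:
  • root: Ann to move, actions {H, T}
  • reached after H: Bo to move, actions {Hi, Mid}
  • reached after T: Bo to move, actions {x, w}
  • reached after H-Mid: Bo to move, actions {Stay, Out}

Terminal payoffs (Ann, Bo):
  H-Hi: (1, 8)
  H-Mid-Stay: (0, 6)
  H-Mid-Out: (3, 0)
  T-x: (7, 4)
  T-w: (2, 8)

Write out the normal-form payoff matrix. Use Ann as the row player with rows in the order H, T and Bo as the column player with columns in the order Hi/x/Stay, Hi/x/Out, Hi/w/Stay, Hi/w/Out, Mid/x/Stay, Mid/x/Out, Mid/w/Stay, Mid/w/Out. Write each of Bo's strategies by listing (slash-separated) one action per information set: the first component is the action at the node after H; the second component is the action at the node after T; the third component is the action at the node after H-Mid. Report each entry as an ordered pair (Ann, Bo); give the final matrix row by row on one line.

H: (1,8) (1,8) (1,8) (1,8) (0,6) (3,0) (0,6) (3,0) | T: (7,4) (7,4) (2,8) (2,8) (7,4) (7,4) (2,8) (2,8)

Row H: Hi/x/Stay→(1,8), Hi/x/Out→(1,8), Hi/w/Stay→(1,8), Hi/w/Out→(1,8), Mid/x/Stay→(0,6), Mid/x/Out→(3,0), Mid/w/Stay→(0,6), Mid/w/Out→(3,0)
Row T: Hi/x/Stay→(7,4), Hi/x/Out→(7,4), Hi/w/Stay→(2,8), Hi/w/Out→(2,8), Mid/x/Stay→(7,4), Mid/x/Out→(7,4), Mid/w/Stay→(2,8), Mid/w/Out→(2,8)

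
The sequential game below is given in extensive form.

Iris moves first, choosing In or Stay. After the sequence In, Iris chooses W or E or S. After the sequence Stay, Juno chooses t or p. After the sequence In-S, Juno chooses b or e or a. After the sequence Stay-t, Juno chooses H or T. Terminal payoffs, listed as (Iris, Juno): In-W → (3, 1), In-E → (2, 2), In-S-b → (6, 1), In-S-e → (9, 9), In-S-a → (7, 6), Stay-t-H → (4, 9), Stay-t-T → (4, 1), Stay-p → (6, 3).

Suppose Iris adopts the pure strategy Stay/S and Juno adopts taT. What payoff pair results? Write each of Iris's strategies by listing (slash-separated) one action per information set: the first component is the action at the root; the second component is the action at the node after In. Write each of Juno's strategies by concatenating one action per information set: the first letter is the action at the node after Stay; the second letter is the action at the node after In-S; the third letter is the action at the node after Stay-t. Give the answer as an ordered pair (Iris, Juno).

(4, 1)

Trace the play path from the root:
  Iris plays Stay
  Juno plays t at [Stay]
  Juno plays T at [Stay-t]
→ terminal payoff (4, 1).
(Iris's choice at the node after In is never reached on this path, so it doesn't affect the outcome.)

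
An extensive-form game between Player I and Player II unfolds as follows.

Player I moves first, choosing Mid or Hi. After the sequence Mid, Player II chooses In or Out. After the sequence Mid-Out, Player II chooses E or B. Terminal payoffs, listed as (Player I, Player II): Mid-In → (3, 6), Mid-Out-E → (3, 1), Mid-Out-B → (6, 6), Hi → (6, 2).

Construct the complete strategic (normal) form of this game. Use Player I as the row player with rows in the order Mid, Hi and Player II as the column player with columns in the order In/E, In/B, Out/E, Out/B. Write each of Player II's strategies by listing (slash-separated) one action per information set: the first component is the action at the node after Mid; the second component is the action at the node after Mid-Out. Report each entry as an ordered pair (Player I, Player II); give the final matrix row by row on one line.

Mid: (3,6) (3,6) (3,1) (6,6) | Hi: (6,2) (6,2) (6,2) (6,2)

Row Mid: In/E→(3,6), In/B→(3,6), Out/E→(3,1), Out/B→(6,6)
Row Hi: In/E→(6,2), In/B→(6,2), Out/E→(6,2), Out/B→(6,2)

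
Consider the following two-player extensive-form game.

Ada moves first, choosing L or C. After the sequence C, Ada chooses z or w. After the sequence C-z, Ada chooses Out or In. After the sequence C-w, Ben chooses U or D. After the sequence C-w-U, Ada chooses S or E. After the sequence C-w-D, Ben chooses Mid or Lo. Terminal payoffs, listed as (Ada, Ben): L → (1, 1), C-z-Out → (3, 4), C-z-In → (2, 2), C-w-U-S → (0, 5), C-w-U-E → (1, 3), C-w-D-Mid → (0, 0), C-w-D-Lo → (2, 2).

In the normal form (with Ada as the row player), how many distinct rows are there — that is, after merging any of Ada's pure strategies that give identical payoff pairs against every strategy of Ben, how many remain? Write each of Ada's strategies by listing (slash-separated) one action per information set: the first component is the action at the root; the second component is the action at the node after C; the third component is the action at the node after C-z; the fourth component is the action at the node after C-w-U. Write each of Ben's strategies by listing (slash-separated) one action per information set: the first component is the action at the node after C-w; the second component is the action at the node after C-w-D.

Ada has 16 pure strategies: L/z/Out/S, L/z/Out/E, L/z/In/S, L/z/In/E, L/w/Out/S, L/w/Out/E, L/w/In/S, L/w/In/E, C/z/Out/S, C/z/Out/E, C/z/In/S, C/z/In/E, C/w/Out/S, C/w/Out/E, C/w/In/S, C/w/In/E. Columns: U/Mid, U/Lo, D/Mid, D/Lo.
{L/z/Out/S, L/z/Out/E, L/z/In/S, L/z/In/E, L/w/Out/S, L/w/Out/E, L/w/In/S, L/w/In/E} → row (1,1) (1,1) (1,1) (1,1)
{C/z/Out/S, C/z/Out/E} → row (3,4) (3,4) (3,4) (3,4)
{C/z/In/S, C/z/In/E} → row (2,2) (2,2) (2,2) (2,2)
{C/w/Out/S, C/w/In/S} → row (0,5) (0,5) (0,0) (2,2)
{C/w/Out/E, C/w/In/E} → row (1,3) (1,3) (0,0) (2,2)
That's 5 distinct rows out of 16 strategies.

5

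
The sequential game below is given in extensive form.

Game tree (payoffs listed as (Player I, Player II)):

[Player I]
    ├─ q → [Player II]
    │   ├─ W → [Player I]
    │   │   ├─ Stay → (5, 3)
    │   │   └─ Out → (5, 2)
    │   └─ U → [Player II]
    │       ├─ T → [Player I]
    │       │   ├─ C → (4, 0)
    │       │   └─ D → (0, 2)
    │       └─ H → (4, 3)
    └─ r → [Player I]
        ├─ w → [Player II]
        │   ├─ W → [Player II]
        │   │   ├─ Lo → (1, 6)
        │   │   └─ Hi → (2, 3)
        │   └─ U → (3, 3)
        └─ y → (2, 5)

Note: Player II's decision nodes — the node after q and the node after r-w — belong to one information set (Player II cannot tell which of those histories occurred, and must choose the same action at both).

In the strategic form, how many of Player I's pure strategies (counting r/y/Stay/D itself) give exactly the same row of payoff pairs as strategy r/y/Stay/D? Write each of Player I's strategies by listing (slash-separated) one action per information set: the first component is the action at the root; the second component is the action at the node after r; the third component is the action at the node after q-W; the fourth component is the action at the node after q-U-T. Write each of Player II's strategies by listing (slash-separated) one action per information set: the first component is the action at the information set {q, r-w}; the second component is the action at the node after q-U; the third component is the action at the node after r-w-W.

4

Row for r/y/Stay/D (columns W/T/Lo, W/T/Hi, W/H/Lo, W/H/Hi, U/T/Lo, U/T/Hi, U/H/Lo, U/H/Hi): (2,5) (2,5) (2,5) (2,5) (2,5) (2,5) (2,5) (2,5).
Under r/y/Stay/D, Player I's choice at the node after q-W and at the node after q-U-T can never be reached regardless of what Player II does, so varying those choices leaves every outcome unchanged.
Holding the reachable choices fixed and varying the unreachable ones freely already gives 2 × 2 = 4 equivalent strategies.
No other strategy reproduces this row, so those 4 are the full class: r/y/Stay/C, r/y/Stay/D, r/y/Out/C, r/y/Out/D.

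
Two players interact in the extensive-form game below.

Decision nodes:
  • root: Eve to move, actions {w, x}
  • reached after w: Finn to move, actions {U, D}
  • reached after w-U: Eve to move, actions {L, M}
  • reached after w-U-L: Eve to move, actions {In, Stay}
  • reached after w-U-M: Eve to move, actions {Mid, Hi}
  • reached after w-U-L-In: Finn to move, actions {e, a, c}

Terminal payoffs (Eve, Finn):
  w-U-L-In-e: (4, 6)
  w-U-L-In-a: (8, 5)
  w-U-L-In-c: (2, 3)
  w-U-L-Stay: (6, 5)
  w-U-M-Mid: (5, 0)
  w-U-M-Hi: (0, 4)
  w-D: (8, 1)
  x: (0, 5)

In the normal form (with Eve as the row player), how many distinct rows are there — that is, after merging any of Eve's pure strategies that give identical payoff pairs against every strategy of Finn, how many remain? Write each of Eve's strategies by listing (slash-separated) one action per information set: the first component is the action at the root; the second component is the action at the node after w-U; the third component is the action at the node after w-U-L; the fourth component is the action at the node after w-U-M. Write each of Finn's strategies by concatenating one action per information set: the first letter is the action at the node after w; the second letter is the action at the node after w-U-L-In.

Eve has 16 pure strategies: w/L/In/Mid, w/L/In/Hi, w/L/Stay/Mid, w/L/Stay/Hi, w/M/In/Mid, w/M/In/Hi, w/M/Stay/Mid, w/M/Stay/Hi, x/L/In/Mid, x/L/In/Hi, x/L/Stay/Mid, x/L/Stay/Hi, x/M/In/Mid, x/M/In/Hi, x/M/Stay/Mid, x/M/Stay/Hi. Columns: Ue, Ua, Uc, De, Da, Dc.
{w/L/In/Mid, w/L/In/Hi} → row (4,6) (8,5) (2,3) (8,1) (8,1) (8,1)
{w/L/Stay/Mid, w/L/Stay/Hi} → row (6,5) (6,5) (6,5) (8,1) (8,1) (8,1)
{w/M/In/Mid, w/M/Stay/Mid} → row (5,0) (5,0) (5,0) (8,1) (8,1) (8,1)
{w/M/In/Hi, w/M/Stay/Hi} → row (0,4) (0,4) (0,4) (8,1) (8,1) (8,1)
{x/L/In/Mid, x/L/In/Hi, x/L/Stay/Mid, x/L/Stay/Hi, x/M/In/Mid, x/M/In/Hi, x/M/Stay/Mid, x/M/Stay/Hi} → row (0,5) (0,5) (0,5) (0,5) (0,5) (0,5)
That's 5 distinct rows out of 16 strategies.

5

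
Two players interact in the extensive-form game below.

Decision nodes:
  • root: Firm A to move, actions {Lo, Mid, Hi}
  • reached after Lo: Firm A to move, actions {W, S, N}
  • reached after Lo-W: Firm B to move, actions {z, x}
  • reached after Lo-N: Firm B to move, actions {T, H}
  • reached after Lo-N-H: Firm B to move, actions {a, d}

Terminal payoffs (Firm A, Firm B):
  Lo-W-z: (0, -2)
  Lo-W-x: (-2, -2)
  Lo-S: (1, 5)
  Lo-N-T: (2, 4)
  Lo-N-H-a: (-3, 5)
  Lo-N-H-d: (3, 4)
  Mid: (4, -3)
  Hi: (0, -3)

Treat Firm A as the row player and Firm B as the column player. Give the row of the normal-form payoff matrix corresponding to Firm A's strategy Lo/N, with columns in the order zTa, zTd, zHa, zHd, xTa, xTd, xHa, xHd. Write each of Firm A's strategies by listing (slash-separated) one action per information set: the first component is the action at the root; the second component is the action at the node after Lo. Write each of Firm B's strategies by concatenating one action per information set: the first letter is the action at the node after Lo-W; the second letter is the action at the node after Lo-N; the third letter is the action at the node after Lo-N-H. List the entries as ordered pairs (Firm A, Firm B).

vs zTa: Firm A plays Lo → Firm A plays N at [Lo] → Firm B plays T at [Lo-N] → (2, 4)
vs zTd: Firm A plays Lo → Firm A plays N at [Lo] → Firm B plays T at [Lo-N] → (2, 4)
vs zHa: Firm A plays Lo → Firm A plays N at [Lo] → Firm B plays H at [Lo-N] → Firm B plays a at [Lo-N-H] → (-3, 5)
vs zHd: Firm A plays Lo → Firm A plays N at [Lo] → Firm B plays H at [Lo-N] → Firm B plays d at [Lo-N-H] → (3, 4)
vs xTa: Firm A plays Lo → Firm A plays N at [Lo] → Firm B plays T at [Lo-N] → (2, 4)
vs xTd: Firm A plays Lo → Firm A plays N at [Lo] → Firm B plays T at [Lo-N] → (2, 4)
vs xHa: Firm A plays Lo → Firm A plays N at [Lo] → Firm B plays H at [Lo-N] → Firm B plays a at [Lo-N-H] → (-3, 5)
vs xHd: Firm A plays Lo → Firm A plays N at [Lo] → Firm B plays H at [Lo-N] → Firm B plays d at [Lo-N-H] → (3, 4)

(2,4) (2,4) (-3,5) (3,4) (2,4) (2,4) (-3,5) (3,4)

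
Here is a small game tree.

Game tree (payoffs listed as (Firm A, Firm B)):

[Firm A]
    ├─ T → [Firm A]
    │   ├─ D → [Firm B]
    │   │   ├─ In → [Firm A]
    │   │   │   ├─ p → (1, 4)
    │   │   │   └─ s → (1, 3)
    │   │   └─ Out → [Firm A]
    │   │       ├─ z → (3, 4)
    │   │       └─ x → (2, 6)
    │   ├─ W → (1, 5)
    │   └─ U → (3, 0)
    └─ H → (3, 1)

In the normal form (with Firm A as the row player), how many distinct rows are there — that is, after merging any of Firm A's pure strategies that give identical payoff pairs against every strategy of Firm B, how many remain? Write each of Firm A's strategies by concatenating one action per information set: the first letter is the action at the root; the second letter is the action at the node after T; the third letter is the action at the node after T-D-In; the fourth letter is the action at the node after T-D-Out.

7

Firm A has 24 pure strategies: TDpz, TDpx, TDsz, TDsx, TWpz, TWpx, TWsz, TWsx, TUpz, TUpx, TUsz, TUsx, HDpz, HDpx, HDsz, HDsx, HWpz, HWpx, HWsz, HWsx, HUpz, HUpx, HUsz, HUsx. Columns: In, Out.
{TDpz} → row (1,4) (3,4)
{TDpx} → row (1,4) (2,6)
{TDsz} → row (1,3) (3,4)
{TDsx} → row (1,3) (2,6)
{TWpz, TWpx, TWsz, TWsx} → row (1,5) (1,5)
{TUpz, TUpx, TUsz, TUsx} → row (3,0) (3,0)
{HDpz, HDpx, HDsz, HDsx, HWpz, HWpx, HWsz, HWsx, HUpz, HUpx, HUsz, HUsx} → row (3,1) (3,1)
That's 7 distinct rows out of 24 strategies.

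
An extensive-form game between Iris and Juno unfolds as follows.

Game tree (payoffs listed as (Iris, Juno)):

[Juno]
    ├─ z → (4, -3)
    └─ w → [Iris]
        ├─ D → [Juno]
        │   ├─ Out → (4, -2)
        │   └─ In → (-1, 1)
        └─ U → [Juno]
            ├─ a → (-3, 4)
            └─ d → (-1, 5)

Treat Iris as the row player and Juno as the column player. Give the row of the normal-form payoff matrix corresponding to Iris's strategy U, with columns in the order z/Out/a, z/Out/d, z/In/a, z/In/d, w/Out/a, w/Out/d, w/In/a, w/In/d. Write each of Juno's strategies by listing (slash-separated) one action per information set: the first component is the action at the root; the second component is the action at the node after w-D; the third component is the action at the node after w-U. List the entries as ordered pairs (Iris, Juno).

vs z/Out/a: Juno plays z → (4, -3)
vs z/Out/d: Juno plays z → (4, -3)
vs z/In/a: Juno plays z → (4, -3)
vs z/In/d: Juno plays z → (4, -3)
vs w/Out/a: Juno plays w → Iris plays U at [w] → Juno plays a at [w-U] → (-3, 4)
vs w/Out/d: Juno plays w → Iris plays U at [w] → Juno plays d at [w-U] → (-1, 5)
vs w/In/a: Juno plays w → Iris plays U at [w] → Juno plays a at [w-U] → (-3, 4)
vs w/In/d: Juno plays w → Iris plays U at [w] → Juno plays d at [w-U] → (-1, 5)

(4,-3) (4,-3) (4,-3) (4,-3) (-3,4) (-1,5) (-3,4) (-1,5)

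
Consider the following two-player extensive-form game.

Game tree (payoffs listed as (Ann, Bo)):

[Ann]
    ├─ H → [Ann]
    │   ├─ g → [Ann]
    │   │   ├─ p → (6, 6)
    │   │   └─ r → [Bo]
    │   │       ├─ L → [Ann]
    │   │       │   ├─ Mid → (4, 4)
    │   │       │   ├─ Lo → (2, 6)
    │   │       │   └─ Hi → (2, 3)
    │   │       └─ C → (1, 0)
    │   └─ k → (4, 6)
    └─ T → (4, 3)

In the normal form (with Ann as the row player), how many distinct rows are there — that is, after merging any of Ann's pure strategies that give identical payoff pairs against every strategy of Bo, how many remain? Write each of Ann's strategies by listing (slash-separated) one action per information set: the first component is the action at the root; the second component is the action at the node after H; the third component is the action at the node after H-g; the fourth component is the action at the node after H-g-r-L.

Ann has 24 pure strategies: H/g/p/Mid, H/g/p/Lo, H/g/p/Hi, H/g/r/Mid, H/g/r/Lo, H/g/r/Hi, H/k/p/Mid, H/k/p/Lo, H/k/p/Hi, H/k/r/Mid, H/k/r/Lo, H/k/r/Hi, T/g/p/Mid, T/g/p/Lo, T/g/p/Hi, T/g/r/Mid, T/g/r/Lo, T/g/r/Hi, T/k/p/Mid, T/k/p/Lo, T/k/p/Hi, T/k/r/Mid, T/k/r/Lo, T/k/r/Hi. Columns: L, C.
{H/g/p/Mid, H/g/p/Lo, H/g/p/Hi} → row (6,6) (6,6)
{H/g/r/Mid} → row (4,4) (1,0)
{H/g/r/Lo} → row (2,6) (1,0)
{H/g/r/Hi} → row (2,3) (1,0)
{H/k/p/Mid, H/k/p/Lo, H/k/p/Hi, H/k/r/Mid, H/k/r/Lo, H/k/r/Hi} → row (4,6) (4,6)
{T/g/p/Mid, T/g/p/Lo, T/g/p/Hi, T/g/r/Mid, T/g/r/Lo, T/g/r/Hi, T/k/p/Mid, T/k/p/Lo, T/k/p/Hi, T/k/r/Mid, T/k/r/Lo, T/k/r/Hi} → row (4,3) (4,3)
That's 6 distinct rows out of 24 strategies.

6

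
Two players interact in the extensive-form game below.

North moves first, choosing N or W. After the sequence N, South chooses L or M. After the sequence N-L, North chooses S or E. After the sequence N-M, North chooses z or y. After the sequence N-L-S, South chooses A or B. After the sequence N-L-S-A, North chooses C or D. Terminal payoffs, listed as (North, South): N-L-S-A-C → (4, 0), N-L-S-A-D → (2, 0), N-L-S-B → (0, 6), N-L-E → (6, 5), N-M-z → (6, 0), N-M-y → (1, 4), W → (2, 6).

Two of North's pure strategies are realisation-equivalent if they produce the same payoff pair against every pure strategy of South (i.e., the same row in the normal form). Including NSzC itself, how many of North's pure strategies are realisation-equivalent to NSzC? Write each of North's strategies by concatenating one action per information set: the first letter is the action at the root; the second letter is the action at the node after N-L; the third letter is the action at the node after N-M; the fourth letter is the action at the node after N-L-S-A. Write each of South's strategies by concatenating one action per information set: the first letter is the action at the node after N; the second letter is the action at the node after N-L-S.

1

Row for NSzC (columns LA, LB, MA, MB): (4,0) (0,6) (6,0) (6,0).
Every one of North's information sets is on the play path for some reply by South when North follows NSzC.
Changing the action at any of them therefore changes at least one column, so only NSzC itself gives this row.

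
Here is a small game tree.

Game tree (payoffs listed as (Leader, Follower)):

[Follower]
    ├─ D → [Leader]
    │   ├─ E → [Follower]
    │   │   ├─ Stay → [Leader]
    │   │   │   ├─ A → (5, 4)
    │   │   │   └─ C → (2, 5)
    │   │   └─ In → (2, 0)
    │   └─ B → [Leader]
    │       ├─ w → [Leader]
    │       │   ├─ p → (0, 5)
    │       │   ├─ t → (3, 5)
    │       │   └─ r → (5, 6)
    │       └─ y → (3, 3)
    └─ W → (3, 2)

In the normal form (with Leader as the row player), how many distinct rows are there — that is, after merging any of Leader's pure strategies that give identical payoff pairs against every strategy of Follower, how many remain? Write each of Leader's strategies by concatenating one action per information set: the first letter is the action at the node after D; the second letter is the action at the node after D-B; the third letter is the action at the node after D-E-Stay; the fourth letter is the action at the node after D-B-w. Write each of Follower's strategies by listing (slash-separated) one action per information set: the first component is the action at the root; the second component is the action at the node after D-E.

6

Leader has 24 pure strategies: EwAp, EwAt, EwAr, EwCp, EwCt, EwCr, EyAp, EyAt, EyAr, EyCp, EyCt, EyCr, BwAp, BwAt, BwAr, BwCp, BwCt, BwCr, ByAp, ByAt, ByAr, ByCp, ByCt, ByCr. Columns: D/Stay, D/In, W/Stay, W/In.
{EwAp, EwAt, EwAr, EyAp, EyAt, EyAr} → row (5,4) (2,0) (3,2) (3,2)
{EwCp, EwCt, EwCr, EyCp, EyCt, EyCr} → row (2,5) (2,0) (3,2) (3,2)
{BwAp, BwCp} → row (0,5) (0,5) (3,2) (3,2)
{BwAt, BwCt} → row (3,5) (3,5) (3,2) (3,2)
{BwAr, BwCr} → row (5,6) (5,6) (3,2) (3,2)
{ByAp, ByAt, ByAr, ByCp, ByCt, ByCr} → row (3,3) (3,3) (3,2) (3,2)
That's 6 distinct rows out of 24 strategies.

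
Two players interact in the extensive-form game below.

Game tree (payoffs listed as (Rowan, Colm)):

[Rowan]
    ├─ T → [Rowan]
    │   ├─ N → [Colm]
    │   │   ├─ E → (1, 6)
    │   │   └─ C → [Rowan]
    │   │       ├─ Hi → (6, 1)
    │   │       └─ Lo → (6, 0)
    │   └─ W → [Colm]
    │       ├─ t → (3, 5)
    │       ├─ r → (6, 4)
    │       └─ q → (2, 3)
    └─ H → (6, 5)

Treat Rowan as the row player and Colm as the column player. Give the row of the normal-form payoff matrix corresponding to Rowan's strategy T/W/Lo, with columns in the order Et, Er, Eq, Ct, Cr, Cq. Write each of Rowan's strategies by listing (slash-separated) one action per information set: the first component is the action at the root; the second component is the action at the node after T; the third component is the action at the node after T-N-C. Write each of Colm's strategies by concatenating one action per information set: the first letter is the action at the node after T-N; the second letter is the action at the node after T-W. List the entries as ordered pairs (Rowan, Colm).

(3,5) (6,4) (2,3) (3,5) (6,4) (2,3)

vs Et: Rowan plays T → Rowan plays W at [T] → Colm plays t at [T-W] → (3, 5)
vs Er: Rowan plays T → Rowan plays W at [T] → Colm plays r at [T-W] → (6, 4)
vs Eq: Rowan plays T → Rowan plays W at [T] → Colm plays q at [T-W] → (2, 3)
vs Ct: Rowan plays T → Rowan plays W at [T] → Colm plays t at [T-W] → (3, 5)
vs Cr: Rowan plays T → Rowan plays W at [T] → Colm plays r at [T-W] → (6, 4)
vs Cq: Rowan plays T → Rowan plays W at [T] → Colm plays q at [T-W] → (2, 3)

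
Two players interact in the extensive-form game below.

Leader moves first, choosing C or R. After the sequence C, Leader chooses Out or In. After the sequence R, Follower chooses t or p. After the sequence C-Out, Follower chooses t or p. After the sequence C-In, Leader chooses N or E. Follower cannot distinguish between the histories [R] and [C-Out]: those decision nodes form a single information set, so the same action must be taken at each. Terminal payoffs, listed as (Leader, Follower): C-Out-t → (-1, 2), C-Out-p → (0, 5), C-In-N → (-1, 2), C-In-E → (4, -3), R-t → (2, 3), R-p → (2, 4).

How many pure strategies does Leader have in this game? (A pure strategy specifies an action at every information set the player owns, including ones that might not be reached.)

Leader owns the root with actions {C, R} — two choices.
Leader owns the node after C with actions {Out, In} — two choices.
Leader owns the node after C-In with actions {N, E} — two choices.
A pure strategy fixes one action at each information set independently, so the count is the product 2 × 2 × 2 = 8.

8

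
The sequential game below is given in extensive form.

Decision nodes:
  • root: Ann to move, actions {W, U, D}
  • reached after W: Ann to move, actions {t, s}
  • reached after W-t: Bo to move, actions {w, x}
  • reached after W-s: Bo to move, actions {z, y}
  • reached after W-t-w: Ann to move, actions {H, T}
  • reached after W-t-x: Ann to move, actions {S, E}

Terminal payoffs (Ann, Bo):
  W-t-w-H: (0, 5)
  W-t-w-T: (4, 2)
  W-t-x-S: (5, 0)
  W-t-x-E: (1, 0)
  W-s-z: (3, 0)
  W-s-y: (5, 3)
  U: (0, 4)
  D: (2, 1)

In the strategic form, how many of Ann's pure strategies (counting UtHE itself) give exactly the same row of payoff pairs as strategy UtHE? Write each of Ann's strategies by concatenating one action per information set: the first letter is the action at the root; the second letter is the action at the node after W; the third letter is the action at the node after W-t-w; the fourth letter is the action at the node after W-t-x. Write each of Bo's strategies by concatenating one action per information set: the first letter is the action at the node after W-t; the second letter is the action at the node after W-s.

Row for UtHE (columns wz, wy, xz, xy): (0,4) (0,4) (0,4) (0,4).
Under UtHE, Ann's choice at the node after W and at the node after W-t-w and at the node after W-t-x can never be reached regardless of what Bo does, so varying those choices leaves every outcome unchanged.
Holding the reachable choices fixed and varying the unreachable ones freely already gives 2 × 2 × 2 = 8 equivalent strategies.
No other strategy reproduces this row, so those 8 are the full class: UtHS, UtHE, UtTS, UtTE, UsHS, UsHE, UsTS, UsTE.

8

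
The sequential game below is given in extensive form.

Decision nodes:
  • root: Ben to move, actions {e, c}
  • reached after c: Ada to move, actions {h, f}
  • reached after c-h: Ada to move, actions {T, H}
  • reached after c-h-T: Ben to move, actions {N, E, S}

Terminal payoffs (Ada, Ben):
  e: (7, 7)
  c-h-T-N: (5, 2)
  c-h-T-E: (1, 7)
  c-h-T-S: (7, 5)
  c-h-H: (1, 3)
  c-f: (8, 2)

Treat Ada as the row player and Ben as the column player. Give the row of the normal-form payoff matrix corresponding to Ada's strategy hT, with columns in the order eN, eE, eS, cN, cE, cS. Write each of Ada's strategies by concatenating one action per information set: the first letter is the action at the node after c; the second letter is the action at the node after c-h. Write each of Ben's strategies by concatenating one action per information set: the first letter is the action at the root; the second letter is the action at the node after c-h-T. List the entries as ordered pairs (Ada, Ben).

(7,7) (7,7) (7,7) (5,2) (1,7) (7,5)

vs eN: Ben plays e → (7, 7)
vs eE: Ben plays e → (7, 7)
vs eS: Ben plays e → (7, 7)
vs cN: Ben plays c → Ada plays h at [c] → Ada plays T at [c-h] → Ben plays N at [c-h-T] → (5, 2)
vs cE: Ben plays c → Ada plays h at [c] → Ada plays T at [c-h] → Ben plays E at [c-h-T] → (1, 7)
vs cS: Ben plays c → Ada plays h at [c] → Ada plays T at [c-h] → Ben plays S at [c-h-T] → (7, 5)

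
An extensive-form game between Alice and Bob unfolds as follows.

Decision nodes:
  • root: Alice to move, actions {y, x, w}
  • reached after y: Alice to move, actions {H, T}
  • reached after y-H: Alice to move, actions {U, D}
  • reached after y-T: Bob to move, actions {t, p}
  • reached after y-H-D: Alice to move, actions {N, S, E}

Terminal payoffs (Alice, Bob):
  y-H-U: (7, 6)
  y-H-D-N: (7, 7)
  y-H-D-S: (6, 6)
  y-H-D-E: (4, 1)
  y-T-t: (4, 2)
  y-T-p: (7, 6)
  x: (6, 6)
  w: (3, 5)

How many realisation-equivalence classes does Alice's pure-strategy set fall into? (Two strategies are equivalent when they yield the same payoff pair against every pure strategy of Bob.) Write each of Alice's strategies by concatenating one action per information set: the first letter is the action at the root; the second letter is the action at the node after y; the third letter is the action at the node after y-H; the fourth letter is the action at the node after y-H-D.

Alice has 36 pure strategies: yHUN, yHUS, yHUE, yHDN, yHDS, yHDE, yTUN, yTUS, yTUE, yTDN, yTDS, yTDE, xHUN, xHUS, xHUE, xHDN, xHDS, xHDE, xTUN, xTUS, xTUE, xTDN, xTDS, xTDE, wHUN, wHUS, wHUE, wHDN, wHDS, wHDE, wTUN, wTUS, wTUE, wTDN, wTDS, wTDE. Columns: t, p.
{yHUN, yHUS, yHUE} → row (7,6) (7,6)
{yHDN} → row (7,7) (7,7)
{yHDS, xHUN, xHUS, xHUE, xHDN, xHDS, xHDE, xTUN, xTUS, xTUE, xTDN, xTDS, xTDE} → row (6,6) (6,6)
{yHDE} → row (4,1) (4,1)
{yTUN, yTUS, yTUE, yTDN, yTDS, yTDE} → row (4,2) (7,6)
{wHUN, wHUS, wHUE, wHDN, wHDS, wHDE, wTUN, wTUS, wTUE, wTDN, wTDS, wTDE} → row (3,5) (3,5)
That's 6 distinct rows out of 36 strategies.

6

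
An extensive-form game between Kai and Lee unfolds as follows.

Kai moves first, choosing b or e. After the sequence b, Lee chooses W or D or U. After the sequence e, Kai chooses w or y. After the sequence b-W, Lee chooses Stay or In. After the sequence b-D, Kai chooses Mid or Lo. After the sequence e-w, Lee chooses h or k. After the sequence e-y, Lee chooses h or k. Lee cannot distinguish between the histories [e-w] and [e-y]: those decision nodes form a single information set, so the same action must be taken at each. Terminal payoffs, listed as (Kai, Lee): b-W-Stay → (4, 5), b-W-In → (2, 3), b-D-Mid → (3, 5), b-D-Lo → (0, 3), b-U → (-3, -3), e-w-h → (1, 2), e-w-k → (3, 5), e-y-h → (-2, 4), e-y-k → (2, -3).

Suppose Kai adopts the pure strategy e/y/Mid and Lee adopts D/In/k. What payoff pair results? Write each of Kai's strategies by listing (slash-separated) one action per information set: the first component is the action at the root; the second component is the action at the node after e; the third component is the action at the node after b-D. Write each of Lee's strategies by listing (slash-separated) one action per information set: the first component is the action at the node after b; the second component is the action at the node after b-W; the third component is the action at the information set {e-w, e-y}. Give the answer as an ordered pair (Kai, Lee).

(2, -3)

Trace the play path from the root:
  Kai plays e
  Kai plays y at [e]
  Lee plays k at [e-y]
→ terminal payoff (2, -3).
(Kai's choice at the node after b-D is never reached on this path, so it doesn't affect the outcome.)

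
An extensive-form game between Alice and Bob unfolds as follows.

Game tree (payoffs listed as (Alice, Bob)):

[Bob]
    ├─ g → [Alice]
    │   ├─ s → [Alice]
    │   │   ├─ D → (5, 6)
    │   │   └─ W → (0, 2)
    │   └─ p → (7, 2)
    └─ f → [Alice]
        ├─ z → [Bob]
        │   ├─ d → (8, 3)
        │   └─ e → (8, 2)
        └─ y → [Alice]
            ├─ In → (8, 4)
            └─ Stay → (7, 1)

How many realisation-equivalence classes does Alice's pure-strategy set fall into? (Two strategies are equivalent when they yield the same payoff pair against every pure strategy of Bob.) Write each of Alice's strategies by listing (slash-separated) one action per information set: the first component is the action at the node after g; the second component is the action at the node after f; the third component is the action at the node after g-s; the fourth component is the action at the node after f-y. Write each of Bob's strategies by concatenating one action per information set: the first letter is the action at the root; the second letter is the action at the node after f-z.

9

Alice has 16 pure strategies: s/z/D/In, s/z/D/Stay, s/z/W/In, s/z/W/Stay, s/y/D/In, s/y/D/Stay, s/y/W/In, s/y/W/Stay, p/z/D/In, p/z/D/Stay, p/z/W/In, p/z/W/Stay, p/y/D/In, p/y/D/Stay, p/y/W/In, p/y/W/Stay. Columns: gd, ge, fd, fe.
{s/z/D/In, s/z/D/Stay} → row (5,6) (5,6) (8,3) (8,2)
{s/z/W/In, s/z/W/Stay} → row (0,2) (0,2) (8,3) (8,2)
{s/y/D/In} → row (5,6) (5,6) (8,4) (8,4)
{s/y/D/Stay} → row (5,6) (5,6) (7,1) (7,1)
{s/y/W/In} → row (0,2) (0,2) (8,4) (8,4)
{s/y/W/Stay} → row (0,2) (0,2) (7,1) (7,1)
{p/z/D/In, p/z/D/Stay, p/z/W/In, p/z/W/Stay} → row (7,2) (7,2) (8,3) (8,2)
{p/y/D/In, p/y/W/In} → row (7,2) (7,2) (8,4) (8,4)
{p/y/D/Stay, p/y/W/Stay} → row (7,2) (7,2) (7,1) (7,1)
That's 9 distinct rows out of 16 strategies.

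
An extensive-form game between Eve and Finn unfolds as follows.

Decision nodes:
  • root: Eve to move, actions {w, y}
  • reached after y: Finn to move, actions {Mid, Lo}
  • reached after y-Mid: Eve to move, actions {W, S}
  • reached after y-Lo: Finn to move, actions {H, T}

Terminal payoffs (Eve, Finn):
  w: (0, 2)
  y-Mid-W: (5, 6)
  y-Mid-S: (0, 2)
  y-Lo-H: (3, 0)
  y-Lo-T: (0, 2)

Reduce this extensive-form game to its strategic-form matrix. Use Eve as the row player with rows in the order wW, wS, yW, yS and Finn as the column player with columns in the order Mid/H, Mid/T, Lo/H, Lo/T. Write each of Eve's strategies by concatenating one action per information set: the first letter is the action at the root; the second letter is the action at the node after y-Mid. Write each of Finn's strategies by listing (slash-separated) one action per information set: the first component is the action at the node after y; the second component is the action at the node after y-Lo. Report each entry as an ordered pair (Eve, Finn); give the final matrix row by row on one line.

Row wW: Mid/H→(0,2), Mid/T→(0,2), Lo/H→(0,2), Lo/T→(0,2)
Row wS: Mid/H→(0,2), Mid/T→(0,2), Lo/H→(0,2), Lo/T→(0,2)
Row yW: Mid/H→(5,6), Mid/T→(5,6), Lo/H→(3,0), Lo/T→(0,2)
Row yS: Mid/H→(0,2), Mid/T→(0,2), Lo/H→(3,0), Lo/T→(0,2)

wW: (0,2) (0,2) (0,2) (0,2) | wS: (0,2) (0,2) (0,2) (0,2) | yW: (5,6) (5,6) (3,0) (0,2) | yS: (0,2) (0,2) (3,0) (0,2)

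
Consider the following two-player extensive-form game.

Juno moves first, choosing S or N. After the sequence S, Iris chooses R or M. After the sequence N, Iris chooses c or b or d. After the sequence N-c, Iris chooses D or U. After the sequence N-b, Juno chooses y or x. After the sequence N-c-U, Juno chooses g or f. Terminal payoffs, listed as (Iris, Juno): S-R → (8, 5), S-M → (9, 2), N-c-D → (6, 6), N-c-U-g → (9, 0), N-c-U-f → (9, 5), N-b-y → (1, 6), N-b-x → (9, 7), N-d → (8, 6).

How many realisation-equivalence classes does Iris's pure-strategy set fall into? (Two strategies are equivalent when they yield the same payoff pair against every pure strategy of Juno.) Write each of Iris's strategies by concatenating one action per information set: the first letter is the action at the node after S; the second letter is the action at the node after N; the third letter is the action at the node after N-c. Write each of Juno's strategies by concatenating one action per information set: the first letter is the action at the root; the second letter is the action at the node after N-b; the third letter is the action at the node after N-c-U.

Iris has 12 pure strategies: RcD, RcU, RbD, RbU, RdD, RdU, McD, McU, MbD, MbU, MdD, MdU. Columns: Syg, Syf, Sxg, Sxf, Nyg, Nyf, Nxg, Nxf.
{RcD} → row (8,5) (8,5) (8,5) (8,5) (6,6) (6,6) (6,6) (6,6)
{RcU} → row (8,5) (8,5) (8,5) (8,5) (9,0) (9,5) (9,0) (9,5)
{RbD, RbU} → row (8,5) (8,5) (8,5) (8,5) (1,6) (1,6) (9,7) (9,7)
{RdD, RdU} → row (8,5) (8,5) (8,5) (8,5) (8,6) (8,6) (8,6) (8,6)
{McD} → row (9,2) (9,2) (9,2) (9,2) (6,6) (6,6) (6,6) (6,6)
{McU} → row (9,2) (9,2) (9,2) (9,2) (9,0) (9,5) (9,0) (9,5)
{MbD, MbU} → row (9,2) (9,2) (9,2) (9,2) (1,6) (1,6) (9,7) (9,7)
{MdD, MdU} → row (9,2) (9,2) (9,2) (9,2) (8,6) (8,6) (8,6) (8,6)
That's 8 distinct rows out of 12 strategies.

8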